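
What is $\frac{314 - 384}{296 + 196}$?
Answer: $- \frac{35}{246} \approx -0.14228$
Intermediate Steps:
$\frac{314 - 384}{296 + 196} = - \frac{70}{492} = \left(-70\right) \frac{1}{492} = - \frac{35}{246}$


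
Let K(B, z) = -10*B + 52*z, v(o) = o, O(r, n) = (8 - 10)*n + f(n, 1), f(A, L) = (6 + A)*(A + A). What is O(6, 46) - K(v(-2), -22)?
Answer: 5816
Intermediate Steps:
f(A, L) = 2*A*(6 + A) (f(A, L) = (6 + A)*(2*A) = 2*A*(6 + A))
O(r, n) = -2*n + 2*n*(6 + n) (O(r, n) = (8 - 10)*n + 2*n*(6 + n) = -2*n + 2*n*(6 + n))
O(6, 46) - K(v(-2), -22) = 2*46*(5 + 46) - (-10*(-2) + 52*(-22)) = 2*46*51 - (20 - 1144) = 4692 - 1*(-1124) = 4692 + 1124 = 5816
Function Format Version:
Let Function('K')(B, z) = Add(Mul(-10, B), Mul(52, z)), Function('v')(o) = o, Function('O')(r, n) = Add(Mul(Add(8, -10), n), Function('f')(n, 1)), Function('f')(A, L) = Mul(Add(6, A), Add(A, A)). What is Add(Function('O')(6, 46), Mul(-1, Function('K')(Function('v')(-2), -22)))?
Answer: 5816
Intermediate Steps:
Function('f')(A, L) = Mul(2, A, Add(6, A)) (Function('f')(A, L) = Mul(Add(6, A), Mul(2, A)) = Mul(2, A, Add(6, A)))
Function('O')(r, n) = Add(Mul(-2, n), Mul(2, n, Add(6, n))) (Function('O')(r, n) = Add(Mul(Add(8, -10), n), Mul(2, n, Add(6, n))) = Add(Mul(-2, n), Mul(2, n, Add(6, n))))
Add(Function('O')(6, 46), Mul(-1, Function('K')(Function('v')(-2), -22))) = Add(Mul(2, 46, Add(5, 46)), Mul(-1, Add(Mul(-10, -2), Mul(52, -22)))) = Add(Mul(2, 46, 51), Mul(-1, Add(20, -1144))) = Add(4692, Mul(-1, -1124)) = Add(4692, 1124) = 5816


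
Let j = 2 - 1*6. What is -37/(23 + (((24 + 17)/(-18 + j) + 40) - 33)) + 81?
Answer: 49325/619 ≈ 79.685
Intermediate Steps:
j = -4 (j = 2 - 6 = -4)
-37/(23 + (((24 + 17)/(-18 + j) + 40) - 33)) + 81 = -37/(23 + (((24 + 17)/(-18 - 4) + 40) - 33)) + 81 = -37/(23 + ((41/(-22) + 40) - 33)) + 81 = -37/(23 + ((41*(-1/22) + 40) - 33)) + 81 = -37/(23 + ((-41/22 + 40) - 33)) + 81 = -37/(23 + (839/22 - 33)) + 81 = -37/(23 + 113/22) + 81 = -37/(619/22) + 81 = (22/619)*(-37) + 81 = -814/619 + 81 = 49325/619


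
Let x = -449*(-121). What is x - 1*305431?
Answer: -251102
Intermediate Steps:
x = 54329
x - 1*305431 = 54329 - 1*305431 = 54329 - 305431 = -251102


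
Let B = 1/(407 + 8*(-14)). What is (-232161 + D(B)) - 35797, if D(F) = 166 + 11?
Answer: -267781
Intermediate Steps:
B = 1/295 (B = 1/(407 - 112) = 1/295 ≈ 0.0033898)
D(F) = 177
(-232161 + D(B)) - 35797 = (-232161 + 177) - 35797 = -231984 - 35797 = -267781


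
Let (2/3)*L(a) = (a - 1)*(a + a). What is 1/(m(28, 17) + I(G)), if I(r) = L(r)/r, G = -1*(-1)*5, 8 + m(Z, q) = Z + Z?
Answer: 1/60 ≈ 0.016667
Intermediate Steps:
m(Z, q) = -8 + 2*Z (m(Z, q) = -8 + (Z + Z) = -8 + 2*Z)
L(a) = 3*a*(-1 + a) (L(a) = 3*((a - 1)*(a + a))/2 = 3*((-1 + a)*(2*a))/2 = 3*(2*a*(-1 + a))/2 = 3*a*(-1 + a))
G = 5 (G = 1*5 = 5)
I(r) = -3 + 3*r (I(r) = (3*r*(-1 + r))/r = -3 + 3*r)
1/(m(28, 17) + I(G)) = 1/((-8 + 2*28) + (-3 + 3*5)) = 1/((-8 + 56) + (-3 + 15)) = 1/(48 + 12) = 1/60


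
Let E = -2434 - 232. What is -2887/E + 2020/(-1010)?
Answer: -2445/2666 ≈ -0.91710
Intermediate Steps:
E = -2666
-2887/E + 2020/(-1010) = -2887/(-2666) + 2020/(-1010) = -2887*(-1/2666) + 2020*(-1/1010) = 2887/2666 - 2 = -2445/2666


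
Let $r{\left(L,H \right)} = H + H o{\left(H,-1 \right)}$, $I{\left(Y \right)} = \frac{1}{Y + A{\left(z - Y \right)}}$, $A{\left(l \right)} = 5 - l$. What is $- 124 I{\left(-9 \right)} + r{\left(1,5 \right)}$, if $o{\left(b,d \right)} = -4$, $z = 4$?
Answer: $- \frac{131}{17} \approx -7.7059$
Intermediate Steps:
$I{\left(Y \right)} = \frac{1}{1 + 2 Y}$ ($I{\left(Y \right)} = \frac{1}{Y - \left(-1 - Y\right)} = \frac{1}{Y + \left(5 + \left(-4 + Y\right)\right)} = \frac{1}{Y + \left(1 + Y\right)} = \frac{1}{1 + 2 Y}$)
$r{\left(L,H \right)} = - 3 H$ ($r{\left(L,H \right)} = H + H \left(-4\right) = H - 4 H = - 3 H$)
$- 124 I{\left(-9 \right)} + r{\left(1,5 \right)} = - \frac{124}{1 + 2 \left(-9\right)} - 15 = - \frac{124}{1 - 18} - 15 = - \frac{124}{-17} - 15 = \left(-124\right) \left(- \frac{1}{17}\right) - 15 = \frac{124}{17} - 15 = - \frac{131}{17}$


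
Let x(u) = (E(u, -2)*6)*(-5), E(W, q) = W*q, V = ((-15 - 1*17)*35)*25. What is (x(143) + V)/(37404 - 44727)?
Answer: 19420/7323 ≈ 2.6519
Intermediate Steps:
V = -28000 (V = ((-15 - 17)*35)*25 = -32*35*25 = -1120*25 = -28000)
x(u) = 60*u (x(u) = ((u*(-2))*6)*(-5) = (-2*u*6)*(-5) = -12*u*(-5) = 60*u)
(x(143) + V)/(37404 - 44727) = (60*143 - 28000)/(37404 - 44727) = (8580 - 28000)/(-7323) = -19420*(-1/7323) = 19420/7323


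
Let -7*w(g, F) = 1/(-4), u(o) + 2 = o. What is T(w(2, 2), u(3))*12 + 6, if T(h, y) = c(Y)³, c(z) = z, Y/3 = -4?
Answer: -20730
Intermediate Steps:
Y = -12 (Y = 3*(-4) = -12)
u(o) = -2 + o
w(g, F) = 1/28 (w(g, F) = -⅐/(-4) = -⅐*(-¼) = 1/28)
T(h, y) = -1728 (T(h, y) = (-12)³ = -1728)
T(w(2, 2), u(3))*12 + 6 = -1728*12 + 6 = -20736 + 6 = -20730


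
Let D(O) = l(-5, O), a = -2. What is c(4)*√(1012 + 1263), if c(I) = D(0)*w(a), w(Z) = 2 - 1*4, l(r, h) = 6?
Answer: -60*√91 ≈ -572.36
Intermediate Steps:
D(O) = 6
w(Z) = -2 (w(Z) = 2 - 4 = -2)
c(I) = -12 (c(I) = 6*(-2) = -12)
c(4)*√(1012 + 1263) = -12*√(1012 + 1263) = -60*√91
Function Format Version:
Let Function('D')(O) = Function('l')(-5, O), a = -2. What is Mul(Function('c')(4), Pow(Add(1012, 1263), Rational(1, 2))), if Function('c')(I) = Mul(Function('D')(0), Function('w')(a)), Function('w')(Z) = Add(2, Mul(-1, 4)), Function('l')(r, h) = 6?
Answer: Mul(-60, Pow(91, Rational(1, 2))) ≈ -572.36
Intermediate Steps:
Function('D')(O) = 6
Function('w')(Z) = -2 (Function('w')(Z) = Add(2, -4) = -2)
Function('c')(I) = -12 (Function('c')(I) = Mul(6, -2) = -12)
Mul(Function('c')(4), Pow(Add(1012, 1263), Rational(1, 2))) = Mul(-12, Pow(Add(1012, 1263), Rational(1, 2))) = Mul(-12, Pow(2275, Rational(1, 2))) = Mul(-12, Mul(5, Pow(91, Rational(1, 2)))) = Mul(-60, Pow(91, Rational(1, 2)))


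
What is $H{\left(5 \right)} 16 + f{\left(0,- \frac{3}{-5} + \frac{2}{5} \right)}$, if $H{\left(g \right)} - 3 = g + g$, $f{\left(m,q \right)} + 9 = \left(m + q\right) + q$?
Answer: $201$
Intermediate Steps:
$f{\left(m,q \right)} = -9 + m + 2 q$ ($f{\left(m,q \right)} = -9 + \left(\left(m + q\right) + q\right) = -9 + \left(m + 2 q\right) = -9 + m + 2 q$)
$H{\left(g \right)} = 3 + 2 g$ ($H{\left(g \right)} = 3 + \left(g + g\right) = 3 + 2 g$)
$H{\left(5 \right)} 16 + f{\left(0,- \frac{3}{-5} + \frac{2}{5} \right)} = \left(3 + 2 \cdot 5\right) 16 + \left(-9 + 0 + 2 \left(- \frac{3}{-5} + \frac{2}{5}\right)\right) = \left(3 + 10\right) 16 + \left(-9 + 0 + 2 \left(\left(-3\right) \left(- \frac{1}{5}\right) + 2 \cdot \frac{1}{5}\right)\right) = 13 \cdot 16 + \left(-9 + 0 + 2 \left(\frac{3}{5} + \frac{2}{5}\right)\right) = 208 + \left(-9 + 0 + 2 \cdot 1\right) = 208 + \left(-9 + 0 + 2\right) = 208 - 7 = 201$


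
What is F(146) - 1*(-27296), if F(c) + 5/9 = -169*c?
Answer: 23593/9 ≈ 2621.4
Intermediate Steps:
F(c) = -5/9 - 169*c
F(146) - 1*(-27296) = (-5/9 - 169*146) - 1*(-27296) = (-5/9 - 24674) + 27296 = -222071/9 + 27296 = 23593/9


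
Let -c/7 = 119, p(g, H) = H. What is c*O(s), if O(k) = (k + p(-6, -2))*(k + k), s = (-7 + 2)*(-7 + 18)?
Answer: -5222910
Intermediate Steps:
s = -55 (s = -5*11 = -55)
c = -833 (c = -7*119 = -833)
O(k) = 2*k*(-2 + k) (O(k) = (k - 2)*(k + k) = (-2 + k)*(2*k) = 2*k*(-2 + k))
c*O(s) = -1666*(-55)*(-2 - 55) = -1666*(-55)*(-57) = -833*6270 = -5222910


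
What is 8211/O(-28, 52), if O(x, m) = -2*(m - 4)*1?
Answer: -2737/32 ≈ -85.531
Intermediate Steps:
O(x, m) = 8 - 2*m (O(x, m) = -2*(-4 + m)*1 = (8 - 2*m)*1 = 8 - 2*m)
8211/O(-28, 52) = 8211/(8 - 2*52) = 8211/(8 - 104) = 8211/(-96) = 8211*(-1/96) = -2737/32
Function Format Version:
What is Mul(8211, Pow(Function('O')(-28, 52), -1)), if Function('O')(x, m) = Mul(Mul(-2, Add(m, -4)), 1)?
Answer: Rational(-2737, 32) ≈ -85.531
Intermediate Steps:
Function('O')(x, m) = Add(8, Mul(-2, m)) (Function('O')(x, m) = Mul(Mul(-2, Add(-4, m)), 1) = Mul(Add(8, Mul(-2, m)), 1) = Add(8, Mul(-2, m)))
Mul(8211, Pow(Function('O')(-28, 52), -1)) = Mul(8211, Pow(Add(8, Mul(-2, 52)), -1)) = Mul(8211, Pow(Add(8, -104), -1)) = Mul(8211, Pow(-96, -1)) = Mul(8211, Rational(-1, 96)) = Rational(-2737, 32)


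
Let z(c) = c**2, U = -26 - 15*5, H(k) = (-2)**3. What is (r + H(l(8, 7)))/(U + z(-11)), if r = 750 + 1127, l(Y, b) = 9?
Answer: 1869/20 ≈ 93.450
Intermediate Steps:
H(k) = -8
U = -101 (U = -26 - 75 = -101)
r = 1877
(r + H(l(8, 7)))/(U + z(-11)) = (1877 - 8)/(-101 + (-11)**2) = 1869/(-101 + 121) = 1869/20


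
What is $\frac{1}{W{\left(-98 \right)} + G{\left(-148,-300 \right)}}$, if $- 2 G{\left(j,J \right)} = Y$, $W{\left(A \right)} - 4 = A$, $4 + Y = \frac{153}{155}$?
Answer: $- \frac{310}{28673} \approx -0.010812$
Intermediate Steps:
$Y = - \frac{467}{155}$ ($Y = -4 + \frac{153}{155} = - \frac{467}{155} \approx -3.0129$)
$W{\left(A \right)} = 4 + A$
$G{\left(j,J \right)} = \frac{467}{310}$ ($G{\left(j,J \right)} = \left(- \frac{1}{2}\right) \left(- \frac{467}{155}\right) = \frac{467}{310}$)
$\frac{1}{W{\left(-98 \right)} + G{\left(-148,-300 \right)}} = \frac{1}{\left(4 - 98\right) + \frac{467}{310}} = \frac{1}{-94 + \frac{467}{310}} = \frac{1}{- \frac{28673}{310}} = - \frac{310}{28673}$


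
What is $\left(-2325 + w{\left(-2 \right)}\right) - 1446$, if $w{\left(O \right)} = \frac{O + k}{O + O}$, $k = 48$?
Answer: $- \frac{7565}{2} \approx -3782.5$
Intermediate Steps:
$w{\left(O \right)} = \frac{48 + O}{2 O}$ ($w{\left(O \right)} = \frac{O + 48}{O + O} = \frac{48 + O}{2 O}$)
$\left(-2325 + w{\left(-2 \right)}\right) - 1446 = \left(-2325 + \frac{48 - 2}{2 \left(-2\right)}\right) - 1446 = \left(-2325 + \frac{1}{2} \left(- \frac{1}{2}\right) 46\right) - 1446 = \left(-2325 - \frac{23}{2}\right) - 1446 = - \frac{4673}{2} - 1446 = - \frac{7565}{2}$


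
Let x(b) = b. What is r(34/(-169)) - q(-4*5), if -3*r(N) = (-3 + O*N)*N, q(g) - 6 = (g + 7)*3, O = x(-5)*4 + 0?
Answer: 2833421/85683 ≈ 33.069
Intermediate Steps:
O = -20 (O = -5*4 + 0 = -20 + 0 = -20)
q(g) = 27 + 3*g (q(g) = 6 + (g + 7)*3 = 6 + (7 + g)*3 = 6 + (21 + 3*g) = 27 + 3*g)
r(N) = -N*(-3 - 20*N)/3 (r(N) = -(-3 - 20*N)*N/3 = -N*(-3 - 20*N)/3)
r(34/(-169)) - q(-4*5) = (34/(-169))*(3 + 20*(34/(-169)))/3 - (27 + 3*(-4*5)) = (34*(-1/169))*(3 + 20*(34*(-1/169)))/3 - (27 + 3*(-20)) = (⅓)*(-34/169)*(3 + 20*(-34/169)) - (27 - 60) = (⅓)*(-34/169)*(3 - 680/169) - 1*(-33) = (⅓)*(-34/169)*(-173/169) + 33 = 5882/85683 + 33 = 2833421/85683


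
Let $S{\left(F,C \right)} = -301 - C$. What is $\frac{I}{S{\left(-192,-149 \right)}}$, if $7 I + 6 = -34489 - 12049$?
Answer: $\frac{5818}{133} \approx 43.744$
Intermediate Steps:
$I = - \frac{46544}{7}$ ($I = - \frac{6}{7} + \frac{-34489 - 12049}{7} = - \frac{6}{7} + \frac{1}{7} \left(-46538\right) = - \frac{6}{7} - \frac{46538}{7} = - \frac{46544}{7} \approx -6649.1$)
$\frac{I}{S{\left(-192,-149 \right)}} = - \frac{46544}{7 \left(-301 - -149\right)} = - \frac{46544}{7 \left(-301 + 149\right)} = - \frac{46544}{7 \left(-152\right)} = \left(- \frac{46544}{7}\right) \left(- \frac{1}{152}\right) = \frac{5818}{133}$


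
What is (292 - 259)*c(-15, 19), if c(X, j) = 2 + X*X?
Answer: 7491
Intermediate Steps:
c(X, j) = 2 + X**2
(292 - 259)*c(-15, 19) = (292 - 259)*(2 + (-15)**2) = 33*(2 + 225) = 33*227 = 7491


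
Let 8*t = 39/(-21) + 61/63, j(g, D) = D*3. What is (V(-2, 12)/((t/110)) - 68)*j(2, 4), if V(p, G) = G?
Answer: -143376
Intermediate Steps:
j(g, D) = 3*D
t = -⅑ (t = (39/(-21) + 61/63)/8 = (39*(-1/21) + 61*(1/63))/8 = (-13/7 + 61/63)/8 = (⅛)*(-8/9) = -⅑ ≈ -0.11111)
(V(-2, 12)/((t/110)) - 68)*j(2, 4) = (12/((-⅑/110)) - 68)*(3*4) = (12/((-⅑*1/110)) - 68)*12 = (12/(-1/990) - 68)*12 = (12*(-990) - 68)*12 = (-11880 - 68)*12 = -11948*12 = -143376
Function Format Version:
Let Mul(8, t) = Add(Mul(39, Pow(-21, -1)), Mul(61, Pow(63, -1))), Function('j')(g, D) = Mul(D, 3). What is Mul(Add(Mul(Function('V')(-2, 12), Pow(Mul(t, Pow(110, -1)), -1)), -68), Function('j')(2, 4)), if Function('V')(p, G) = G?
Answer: -143376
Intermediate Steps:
Function('j')(g, D) = Mul(3, D)
t = Rational(-1, 9) (t = Mul(Rational(1, 8), Add(Mul(39, Pow(-21, -1)), Mul(61, Pow(63, -1)))) = Mul(Rational(1, 8), Add(Mul(39, Rational(-1, 21)), Mul(61, Rational(1, 63)))) = Mul(Rational(1, 8), Add(Rational(-13, 7), Rational(61, 63))) = Mul(Rational(1, 8), Rational(-8, 9)) = Rational(-1, 9) ≈ -0.11111)
Mul(Add(Mul(Function('V')(-2, 12), Pow(Mul(t, Pow(110, -1)), -1)), -68), Function('j')(2, 4)) = Mul(Add(Mul(12, Pow(Mul(Rational(-1, 9), Pow(110, -1)), -1)), -68), Mul(3, 4)) = Mul(Add(Mul(12, Pow(Mul(Rational(-1, 9), Rational(1, 110)), -1)), -68), 12) = Mul(Add(Mul(12, Pow(Rational(-1, 990), -1)), -68), 12) = Mul(Add(Mul(12, -990), -68), 12) = Mul(Add(-11880, -68), 12) = Mul(-11948, 12) = -143376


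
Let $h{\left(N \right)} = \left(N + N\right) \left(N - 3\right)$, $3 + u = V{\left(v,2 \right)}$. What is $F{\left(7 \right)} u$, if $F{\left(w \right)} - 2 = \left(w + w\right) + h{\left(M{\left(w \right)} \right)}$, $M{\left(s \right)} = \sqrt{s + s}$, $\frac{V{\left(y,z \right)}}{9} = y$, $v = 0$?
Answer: $-132 + 18 \sqrt{14} \approx -64.65$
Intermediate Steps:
$V{\left(y,z \right)} = 9 y$
$u = -3$ ($u = -3 + 9 \cdot 0 = -3 + 0 = -3$)
$M{\left(s \right)} = \sqrt{2} \sqrt{s}$ ($M{\left(s \right)} = \sqrt{2 s} = \sqrt{2} \sqrt{s}$)
$h{\left(N \right)} = 2 N \left(-3 + N\right)$
$F{\left(w \right)} = 2 + 2 w + 2 \sqrt{2} \sqrt{w} \left(-3 + \sqrt{2} \sqrt{w}\right)$ ($F{\left(w \right)} = 2 + \left(\left(w + w\right) + 2 \sqrt{2} \sqrt{w} \left(-3 + \sqrt{2} \sqrt{w}\right)\right) = 2 + \left(2 w + 2 \sqrt{2} \sqrt{w} \left(-3 + \sqrt{2} \sqrt{w}\right)\right) = 2 + 2 w + 2 \sqrt{2} \sqrt{w} \left(-3 + \sqrt{2} \sqrt{w}\right)$)
$F{\left(7 \right)} u = \left(2 + 6 \cdot 7 - 6 \sqrt{2} \sqrt{7}\right) \left(-3\right) = \left(2 + 42 - 6 \sqrt{14}\right) \left(-3\right) = \left(44 - 6 \sqrt{14}\right) \left(-3\right) = -132 + 18 \sqrt{14}$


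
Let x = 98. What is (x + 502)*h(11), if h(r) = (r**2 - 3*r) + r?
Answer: 59400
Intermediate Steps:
h(r) = r**2 - 2*r
(x + 502)*h(11) = (98 + 502)*(11*(-2 + 11)) = 600*(11*9) = 600*99 = 59400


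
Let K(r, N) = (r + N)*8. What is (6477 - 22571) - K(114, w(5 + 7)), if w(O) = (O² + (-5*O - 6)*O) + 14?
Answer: -11934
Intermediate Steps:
w(O) = 14 + O² + O*(-6 - 5*O) (w(O) = (O² + (-6 - 5*O)*O) + 14 = (O² + O*(-6 - 5*O)) + 14 = 14 + O² + O*(-6 - 5*O))
K(r, N) = 8*N + 8*r (K(r, N) = (N + r)*8 = 8*N + 8*r)
(6477 - 22571) - K(114, w(5 + 7)) = (6477 - 22571) - (8*(14 - 6*(5 + 7) - 4*(5 + 7)²) + 8*114) = -16094 - (8*(14 - 6*12 - 4*12²) + 912) = -16094 - (8*(14 - 72 - 4*144) + 912) = -16094 - (8*(14 - 72 - 576) + 912) = -16094 - (8*(-634) + 912) = -16094 - (-5072 + 912) = -16094 - 1*(-4160) = -16094 + 4160 = -11934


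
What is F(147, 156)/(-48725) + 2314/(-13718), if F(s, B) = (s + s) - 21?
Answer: -58247332/334204775 ≈ -0.17429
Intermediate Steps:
F(s, B) = -21 + 2*s (F(s, B) = 2*s - 21 = -21 + 2*s)
F(147, 156)/(-48725) + 2314/(-13718) = (-21 + 2*147)/(-48725) + 2314/(-13718) = (-21 + 294)*(-1/48725) + 2314*(-1/13718) = 273*(-1/48725) - 1157/6859 = -273/48725 - 1157/6859 = -58247332/334204775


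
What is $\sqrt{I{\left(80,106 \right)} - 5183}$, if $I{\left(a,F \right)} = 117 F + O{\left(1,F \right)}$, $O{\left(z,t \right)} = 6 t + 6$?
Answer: $\sqrt{7861} \approx 88.662$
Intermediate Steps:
$O{\left(z,t \right)} = 6 + 6 t$
$I{\left(a,F \right)} = 6 + 123 F$ ($I{\left(a,F \right)} = 117 F + \left(6 + 6 F\right) = 6 + 123 F$)
$\sqrt{I{\left(80,106 \right)} - 5183} = \sqrt{\left(6 + 123 \cdot 106\right) - 5183} = \sqrt{\left(6 + 13038\right) - 5183} = \sqrt{13044 - 5183} = \sqrt{7861}$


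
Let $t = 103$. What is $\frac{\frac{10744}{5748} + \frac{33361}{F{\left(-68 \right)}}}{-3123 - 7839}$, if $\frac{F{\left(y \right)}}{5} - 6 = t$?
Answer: $- \frac{7057661}{1226436390} \approx -0.0057546$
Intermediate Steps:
$F{\left(y \right)} = 545$ ($F{\left(y \right)} = 30 + 5 \cdot 103 = 30 + 515 = 545$)
$\frac{\frac{10744}{5748} + \frac{33361}{F{\left(-68 \right)}}}{-3123 - 7839} = \frac{\frac{10744}{5748} + \frac{33361}{545}}{-3123 - 7839} = \frac{10744 \cdot \frac{1}{5748} + 33361 \cdot \frac{1}{545}}{-10962} = \left(\frac{2686}{1437} + \frac{33361}{545}\right) \left(- \frac{1}{10962}\right) = \frac{49403627}{783165} \left(- \frac{1}{10962}\right) = - \frac{7057661}{1226436390}$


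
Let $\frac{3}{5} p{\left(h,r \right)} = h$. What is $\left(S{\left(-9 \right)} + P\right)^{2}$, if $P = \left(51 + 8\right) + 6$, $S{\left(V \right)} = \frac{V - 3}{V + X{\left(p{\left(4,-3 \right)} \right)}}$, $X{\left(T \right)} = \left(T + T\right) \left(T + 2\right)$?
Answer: $\frac{3872199529}{919681} \approx 4210.4$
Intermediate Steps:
$p{\left(h,r \right)} = \frac{5 h}{3}$
$X{\left(T \right)} = 2 T \left(2 + T\right)$
$S{\left(V \right)} = \frac{-3 + V}{\frac{1040}{9} + V}$ ($S{\left(V \right)} = \frac{V - 3}{V + 2 \cdot \frac{5}{3} \cdot 4 \left(2 + \frac{5}{3} \cdot 4\right)} = \frac{-3 + V}{V + 2 \cdot \frac{20}{3} \left(2 + \frac{20}{3}\right)} = \frac{-3 + V}{V + 2 \cdot \frac{20}{3} \cdot \frac{26}{3}} = \frac{-3 + V}{V + \frac{1040}{9}} = \frac{-3 + V}{\frac{1040}{9} + V}$)
$P = 65$ ($P = 59 + 6 = 65$)
$\left(S{\left(-9 \right)} + P\right)^{2} = \left(\frac{9 \left(-3 - 9\right)}{1040 + 9 \left(-9\right)} + 65\right)^{2} = \left(9 \frac{1}{1040 - 81} \left(-12\right) + 65\right)^{2} = \left(9 \cdot \frac{1}{959} \left(-12\right) + 65\right)^{2} = \left(- \frac{108}{959} + 65\right)^{2} = \left(\frac{62227}{959}\right)^{2} = \frac{3872199529}{919681}$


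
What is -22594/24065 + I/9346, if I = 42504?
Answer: 405847618/112455745 ≈ 3.6090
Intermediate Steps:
-22594/24065 + I/9346 = -22594/24065 + 42504/9346 = -22594*1/24065 + 42504*(1/9346) = -22594/24065 + 21252/4673 = 405847618/112455745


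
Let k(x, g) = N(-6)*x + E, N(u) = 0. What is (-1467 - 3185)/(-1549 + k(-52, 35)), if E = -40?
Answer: 4652/1589 ≈ 2.9276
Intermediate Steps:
k(x, g) = -40 (k(x, g) = 0*x - 40 = 0 - 40 = -40)
(-1467 - 3185)/(-1549 + k(-52, 35)) = (-1467 - 3185)/(-1549 - 40) = -4652/(-1589) = -4652*(-1/1589) = 4652/1589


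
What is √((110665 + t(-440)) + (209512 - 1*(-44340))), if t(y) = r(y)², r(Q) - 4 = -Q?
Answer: √561653 ≈ 749.44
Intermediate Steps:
r(Q) = 4 - Q
t(y) = (4 - y)²
√((110665 + t(-440)) + (209512 - 1*(-44340))) = √((110665 + (-4 - 440)²) + (209512 - 1*(-44340))) = √((110665 + (-444)²) + (209512 + 44340)) = √((110665 + 197136) + 253852) = √(307801 + 253852) = √561653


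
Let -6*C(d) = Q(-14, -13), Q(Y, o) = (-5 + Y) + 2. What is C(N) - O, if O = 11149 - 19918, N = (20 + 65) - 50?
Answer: 52631/6 ≈ 8771.8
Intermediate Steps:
N = 35 (N = 85 - 50 = 35)
Q(Y, o) = -3 + Y
C(d) = 17/6 (C(d) = -(-3 - 14)/6 = -1/6*(-17) = 17/6)
O = -8769
C(N) - O = 17/6 - 1*(-8769) = 17/6 + 8769 = 52631/6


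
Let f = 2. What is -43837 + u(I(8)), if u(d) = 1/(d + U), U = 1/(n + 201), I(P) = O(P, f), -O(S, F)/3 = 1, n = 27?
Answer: -29940899/683 ≈ -43837.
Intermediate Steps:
O(S, F) = -3 (O(S, F) = -3*1 = -3)
I(P) = -3
U = 1/228 (U = 1/(27 + 201) = 1/228 ≈ 0.0043860)
u(d) = 1/(1/228 + d) (u(d) = 1/(d + 1/228) = 1/(1/228 + d))
-43837 + u(I(8)) = -43837 + 228/(1 + 228*(-3)) = -43837 + 228/(1 - 684) = -43837 + 228/(-683) = -43837 + 228*(-1/683) = -43837 - 228/683 = -29940899/683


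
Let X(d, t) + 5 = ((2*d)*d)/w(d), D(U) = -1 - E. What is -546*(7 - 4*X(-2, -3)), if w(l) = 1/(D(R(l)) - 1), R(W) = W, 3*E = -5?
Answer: -20566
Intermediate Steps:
E = -5/3 (E = (⅓)*(-5) = -5/3 ≈ -1.6667)
D(U) = ⅔ (D(U) = -1 - 1*(-5/3) = -1 + 5/3 = ⅔)
w(l) = -3 (w(l) = 1/(⅔ - 1) = 1/(-⅓) = -3)
X(d, t) = -5 - 2*d²/3 (X(d, t) = -5 + ((2*d)*d)/(-3) = -5 + (2*d²)*(-⅓) = -5 - 2*d²/3)
-546*(7 - 4*X(-2, -3)) = -546*(7 - 4*(-5 - ⅔*(-2)²)) = -546*(7 - 4*(-5 - ⅔*4)) = -546*(7 - 4*(-5 - 8/3)) = -546*(7 - 4*(-23/3)) = -546*(7 + 92/3) = -546*113/3 = -20566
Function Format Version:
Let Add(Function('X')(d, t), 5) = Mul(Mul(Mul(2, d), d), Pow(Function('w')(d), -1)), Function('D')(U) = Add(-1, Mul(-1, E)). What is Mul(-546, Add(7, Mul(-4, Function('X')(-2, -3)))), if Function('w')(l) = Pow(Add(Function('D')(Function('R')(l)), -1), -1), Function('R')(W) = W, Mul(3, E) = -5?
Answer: -20566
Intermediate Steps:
E = Rational(-5, 3) (E = Mul(Rational(1, 3), -5) = Rational(-5, 3) ≈ -1.6667)
Function('D')(U) = Rational(2, 3) (Function('D')(U) = Add(-1, Mul(-1, Rational(-5, 3))) = Add(-1, Rational(5, 3)) = Rational(2, 3))
Function('w')(l) = -3 (Function('w')(l) = Pow(Add(Rational(2, 3), -1), -1) = Pow(Rational(-1, 3), -1) = -3)
Function('X')(d, t) = Add(-5, Mul(Rational(-2, 3), Pow(d, 2))) (Function('X')(d, t) = Add(-5, Mul(Mul(Mul(2, d), d), Pow(-3, -1))) = Add(-5, Mul(Mul(2, Pow(d, 2)), Rational(-1, 3))) = Add(-5, Mul(Rational(-2, 3), Pow(d, 2))))
Mul(-546, Add(7, Mul(-4, Function('X')(-2, -3)))) = Mul(-546, Add(7, Mul(-4, Add(-5, Mul(Rational(-2, 3), Pow(-2, 2)))))) = Mul(-546, Add(7, Mul(-4, Add(-5, Mul(Rational(-2, 3), 4))))) = Mul(-546, Add(7, Mul(-4, Add(-5, Rational(-8, 3))))) = Mul(-546, Add(7, Mul(-4, Rational(-23, 3)))) = Mul(-546, Add(7, Rational(92, 3))) = Mul(-546, Rational(113, 3)) = -20566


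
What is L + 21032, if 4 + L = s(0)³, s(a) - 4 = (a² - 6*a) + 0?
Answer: 21092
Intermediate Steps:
s(a) = 4 + a² - 6*a (s(a) = 4 + ((a² - 6*a) + 0) = 4 + (a² - 6*a) = 4 + a² - 6*a)
L = 60 (L = -4 + (4 + 0² - 6*0)³ = -4 + (4 + 0 + 0)³ = -4 + 4³ = -4 + 64 = 60)
L + 21032 = 60 + 21032 = 21092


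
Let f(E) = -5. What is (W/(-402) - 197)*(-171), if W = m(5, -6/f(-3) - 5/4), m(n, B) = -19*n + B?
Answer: 90172803/2680 ≈ 33647.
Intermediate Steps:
m(n, B) = B - 19*n
W = -1901/20 (W = (-6/(-5) - 5/4) - 19*5 = (-6*(-⅕) - 5*¼) - 95 = (6/5 - 5/4) - 95 = -1/20 - 95 = -1901/20 ≈ -95.050)
(W/(-402) - 197)*(-171) = (-1901/20/(-402) - 197)*(-171) = (-1901/20*(-1/402) - 197)*(-171) = (1901/8040 - 197)*(-171) = -1581979/8040*(-171) = 90172803/2680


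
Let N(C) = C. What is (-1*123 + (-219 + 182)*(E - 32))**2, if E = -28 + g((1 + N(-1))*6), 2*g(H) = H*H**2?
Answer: 4397409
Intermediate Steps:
g(H) = H**3/2 (g(H) = (H*H**2)/2 = H**3/2)
E = -28 (E = -28 + ((1 - 1)*6)**3/2 = -28 + (0*6)**3/2 = -28 + (1/2)*0**3 = -28 + (1/2)*0 = -28 + 0 = -28)
(-1*123 + (-219 + 182)*(E - 32))**2 = (-1*123 + (-219 + 182)*(-28 - 32))**2 = (-123 - 37*(-60))**2 = (-123 + 2220)**2 = 2097**2 = 4397409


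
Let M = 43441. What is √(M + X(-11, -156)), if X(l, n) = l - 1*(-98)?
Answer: 2*√10882 ≈ 208.63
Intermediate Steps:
X(l, n) = 98 + l (X(l, n) = l + 98 = 98 + l)
√(M + X(-11, -156)) = √(43441 + (98 - 11)) = √(43441 + 87) = √43528 = 2*√10882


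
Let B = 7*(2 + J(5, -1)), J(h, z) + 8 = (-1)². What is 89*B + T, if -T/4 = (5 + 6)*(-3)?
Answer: -2983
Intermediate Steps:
T = 132 (T = -4*(5 + 6)*(-3) = -44*(-3) = -4*(-33) = 132)
J(h, z) = -7 (J(h, z) = -8 + (-1)² = -8 + 1 = -7)
B = -35 (B = 7*(2 - 7) = 7*(-5) = -35)
89*B + T = 89*(-35) + 132 = -3115 + 132 = -2983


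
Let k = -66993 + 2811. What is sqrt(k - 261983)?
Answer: I*sqrt(326165) ≈ 571.11*I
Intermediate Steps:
k = -64182
sqrt(k - 261983) = sqrt(-64182 - 261983) = sqrt(-326165) = I*sqrt(326165)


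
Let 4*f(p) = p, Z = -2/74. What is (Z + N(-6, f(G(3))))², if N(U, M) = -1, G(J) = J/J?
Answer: 1444/1369 ≈ 1.0548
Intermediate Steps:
Z = -1/37 (Z = -2*1/74 = -1/37 ≈ -0.027027)
G(J) = 1
f(p) = p/4
(Z + N(-6, f(G(3))))² = (-1/37 - 1)² = (-38/37)² = 1444/1369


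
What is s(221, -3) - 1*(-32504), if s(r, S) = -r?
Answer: 32283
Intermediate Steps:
s(221, -3) - 1*(-32504) = -1*221 - 1*(-32504) = -221 + 32504 = 32283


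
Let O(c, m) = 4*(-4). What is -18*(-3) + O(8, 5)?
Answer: 38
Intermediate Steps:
O(c, m) = -16
-18*(-3) + O(8, 5) = -18*(-3) - 16 = 54 - 16 = 38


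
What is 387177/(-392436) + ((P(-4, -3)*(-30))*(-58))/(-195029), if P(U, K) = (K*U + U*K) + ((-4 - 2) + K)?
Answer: -28584440911/25512133548 ≈ -1.1204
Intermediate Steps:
P(U, K) = -6 + K + 2*K*U (P(U, K) = (K*U + K*U) + (-6 + K) = 2*K*U + (-6 + K) = -6 + K + 2*K*U)
387177/(-392436) + ((P(-4, -3)*(-30))*(-58))/(-195029) = 387177/(-392436) + (((-6 - 3 + 2*(-3)*(-4))*(-30))*(-58))/(-195029) = 387177*(-1/392436) + (((-6 - 3 + 24)*(-30))*(-58))*(-1/195029) = -129059/130812 + ((15*(-30))*(-58))*(-1/195029) = -129059/130812 - 450*(-58)*(-1/195029) = -129059/130812 + 26100*(-1/195029) = -129059/130812 - 26100/195029 = -28584440911/25512133548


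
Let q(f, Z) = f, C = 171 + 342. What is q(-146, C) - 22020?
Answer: -22166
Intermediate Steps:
C = 513
q(-146, C) - 22020 = -146 - 22020 = -22166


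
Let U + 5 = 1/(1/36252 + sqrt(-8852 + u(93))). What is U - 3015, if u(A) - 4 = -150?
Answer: -35712222145362608/11825239120993 - 1314207504*I*sqrt(8998)/11825239120993 ≈ -3020.0 - 0.010542*I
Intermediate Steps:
u(A) = -146 (u(A) = 4 - 150 = -146)
U = -5 + 1/(1/36252 + I*sqrt(8998)) (U = -5 + 1/(1/36252 + sqrt(-8852 - 146)) = -5 + 1/(1/36252 + sqrt(-8998)) = -5 + 1/(1/36252 + I*sqrt(8998)) ≈ -5.0 - 0.010542*I)
U - 3015 = (-59126195568713/11825239120993 - 1314207504*I*sqrt(8998)/11825239120993) - 3015 = -35712222145362608/11825239120993 - 1314207504*I*sqrt(8998)/11825239120993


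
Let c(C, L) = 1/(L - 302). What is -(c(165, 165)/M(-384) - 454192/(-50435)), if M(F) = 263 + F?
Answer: -684471929/76005545 ≈ -9.0056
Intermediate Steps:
c(C, L) = 1/(-302 + L)
-(c(165, 165)/M(-384) - 454192/(-50435)) = -(1/((-302 + 165)*(263 - 384)) - 454192/(-50435)) = -(1/(-137*(-121)) - 454192*(-1/50435)) = -(-1/137*(-1/121) + 454192/50435) = -(1/16577 + 454192/50435) = -1*684471929/76005545 = -684471929/76005545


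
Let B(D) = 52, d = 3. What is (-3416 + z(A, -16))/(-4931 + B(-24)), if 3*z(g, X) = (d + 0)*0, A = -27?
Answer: 488/697 ≈ 0.70014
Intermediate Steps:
z(g, X) = 0 (z(g, X) = ((3 + 0)*0)/3 = (3*0)/3 = (1/3)*0 = 0)
(-3416 + z(A, -16))/(-4931 + B(-24)) = (-3416 + 0)/(-4931 + 52) = -3416/(-4879) = -3416*(-1/4879) = 488/697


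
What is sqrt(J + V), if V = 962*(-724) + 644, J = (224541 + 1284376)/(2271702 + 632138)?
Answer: I*sqrt(366721984784484070)/725960 ≈ 834.17*I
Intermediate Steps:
J = 1508917/2903840 ≈ 0.51963
V = -695844 (V = -696488 + 644 = -695844)
sqrt(J + V) = sqrt(1508917/2903840 - 695844) = sqrt(-2020618132043/2903840) = I*sqrt(366721984784484070)/725960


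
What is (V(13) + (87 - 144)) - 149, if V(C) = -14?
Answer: -220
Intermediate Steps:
(V(13) + (87 - 144)) - 149 = (-14 + (87 - 144)) - 149 = (-14 - 57) - 149 = -71 - 149 = -220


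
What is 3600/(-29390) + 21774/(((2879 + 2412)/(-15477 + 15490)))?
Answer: 63847266/1196173 ≈ 53.376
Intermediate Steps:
3600/(-29390) + 21774/(((2879 + 2412)/(-15477 + 15490))) = 3600*(-1/29390) + 21774/((5291/13)) = -360/2939 + 21774/((5291*(1/13))) = -360/2939 + 21774/407 = 63847266/1196173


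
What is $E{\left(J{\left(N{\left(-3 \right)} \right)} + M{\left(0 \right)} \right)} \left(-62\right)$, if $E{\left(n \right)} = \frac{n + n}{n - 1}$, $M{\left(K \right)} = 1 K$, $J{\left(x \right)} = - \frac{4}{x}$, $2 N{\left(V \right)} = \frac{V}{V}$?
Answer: $- \frac{992}{9} \approx -110.22$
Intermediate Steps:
$N{\left(V \right)} = \frac{1}{2}$ ($N{\left(V \right)} = \frac{V \frac{1}{V}}{2} = \frac{1}{2} \cdot 1 = \frac{1}{2}$)
$M{\left(K \right)} = K$
$E{\left(n \right)} = \frac{2 n}{-1 + n}$
$E{\left(J{\left(N{\left(-3 \right)} \right)} + M{\left(0 \right)} \right)} \left(-62\right) = \frac{2 \left(- 4 \frac{1}{\frac{1}{2}} + 0\right)}{-1 + \left(- 4 \frac{1}{\frac{1}{2}} + 0\right)} \left(-62\right) = \frac{2 \left(\left(-4\right) 2 + 0\right)}{-1 + \left(\left(-4\right) 2 + 0\right)} \left(-62\right) = \frac{2 \left(-8 + 0\right)}{-1 + \left(-8 + 0\right)} \left(-62\right) = 2 \left(-8\right) \frac{1}{-1 - 8} \left(-62\right) = 2 \left(-8\right) \frac{1}{-9} \left(-62\right) = 2 \left(-8\right) \left(- \frac{1}{9}\right) \left(-62\right) = \frac{16}{9} \left(-62\right) = - \frac{992}{9}$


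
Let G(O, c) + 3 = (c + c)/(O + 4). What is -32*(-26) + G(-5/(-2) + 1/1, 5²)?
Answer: 2507/3 ≈ 835.67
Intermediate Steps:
G(O, c) = -3 + 2*c/(4 + O) (G(O, c) = -3 + (c + c)/(O + 4) = -3 + (2*c)/(4 + O) = -3 + 2*c/(4 + O))
-32*(-26) + G(-5/(-2) + 1/1, 5²) = -32*(-26) + (-12 - 3*(-5/(-2) + 1/1) + 2*5²)/(4 + (-5/(-2) + 1/1)) = 832 + (-12 - 3*(-5*(-½) + 1*1) + 2*25)/(4 + (-5*(-½) + 1*1)) = 832 + (-12 - 3*(5/2 + 1) + 50)/(4 + (5/2 + 1)) = 832 + (-12 - 3*7/2 + 50)/(4 + 7/2) = 832 + (-12 - 21/2 + 50)/(15/2) = 832 + (2/15)*(55/2) = 832 + 11/3 = 2507/3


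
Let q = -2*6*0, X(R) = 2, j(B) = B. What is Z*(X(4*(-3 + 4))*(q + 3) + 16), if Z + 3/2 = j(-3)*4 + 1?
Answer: -275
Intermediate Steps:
q = 0 (q = -12*0 = 0)
Z = -25/2 (Z = -3/2 + (-3*4 + 1) = -3/2 + (-12 + 1) = -3/2 - 11 = -25/2 ≈ -12.500)
Z*(X(4*(-3 + 4))*(q + 3) + 16) = -25*(2*(0 + 3) + 16)/2 = -25*(2*3 + 16)/2 = -25*(6 + 16)/2 = -25/2*22 = -275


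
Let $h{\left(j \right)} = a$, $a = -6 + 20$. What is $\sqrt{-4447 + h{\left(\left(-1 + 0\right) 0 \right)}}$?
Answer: $i \sqrt{4433} \approx 66.581 i$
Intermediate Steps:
$a = 14$
$h{\left(j \right)} = 14$
$\sqrt{-4447 + h{\left(\left(-1 + 0\right) 0 \right)}} = \sqrt{-4447 + 14} = \sqrt{-4433} = i \sqrt{4433}$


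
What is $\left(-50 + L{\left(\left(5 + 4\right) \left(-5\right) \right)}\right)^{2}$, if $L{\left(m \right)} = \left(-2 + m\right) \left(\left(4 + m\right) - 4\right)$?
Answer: $4264225$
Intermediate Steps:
$L{\left(m \right)} = m \left(-2 + m\right)$ ($L{\left(m \right)} = \left(-2 + m\right) m = m \left(-2 + m\right)$)
$\left(-50 + L{\left(\left(5 + 4\right) \left(-5\right) \right)}\right)^{2} = \left(-50 + \left(5 + 4\right) \left(-5\right) \left(-2 + \left(5 + 4\right) \left(-5\right)\right)\right)^{2} = \left(-50 + 9 \left(-5\right) \left(-2 + 9 \left(-5\right)\right)\right)^{2} = \left(-50 - 45 \left(-2 - 45\right)\right)^{2} = \left(-50 - -2115\right)^{2} = \left(-50 + 2115\right)^{2} = 2065^{2} = 4264225$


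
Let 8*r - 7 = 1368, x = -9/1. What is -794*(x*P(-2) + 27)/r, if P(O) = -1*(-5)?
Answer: 114336/1375 ≈ 83.153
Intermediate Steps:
P(O) = 5
x = -9 (x = -9*1 = -9)
r = 1375/8 (r = 7/8 + (1/8)*1368 = 7/8 + 171 = 1375/8 ≈ 171.88)
-794*(x*P(-2) + 27)/r = -794*(-9*5 + 27)/1375/8 = -794*(-45 + 27)*8/1375 = -(-14292)*8/1375 = -794*(-144/1375) = 114336/1375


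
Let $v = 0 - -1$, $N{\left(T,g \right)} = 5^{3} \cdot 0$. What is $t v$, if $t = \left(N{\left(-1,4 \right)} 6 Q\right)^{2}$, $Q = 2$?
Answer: $0$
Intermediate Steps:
$N{\left(T,g \right)} = 0$ ($N{\left(T,g \right)} = 125 \cdot 0 = 0$)
$v = 1$ ($v = 0 + 1 = 1$)
$t = 0$ ($t = \left(0 \cdot 6 \cdot 2\right)^{2} = \left(0 \cdot 2\right)^{2} = 0^{2} = 0$)
$t v = 0 \cdot 1 = 0$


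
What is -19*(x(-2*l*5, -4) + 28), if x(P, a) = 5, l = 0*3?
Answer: -627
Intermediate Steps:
l = 0
-19*(x(-2*l*5, -4) + 28) = -19*(5 + 28) = -19*33 = -627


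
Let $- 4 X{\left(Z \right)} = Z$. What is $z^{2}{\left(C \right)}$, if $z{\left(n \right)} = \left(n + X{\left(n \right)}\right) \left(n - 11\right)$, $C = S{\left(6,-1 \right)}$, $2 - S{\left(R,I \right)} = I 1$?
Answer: $324$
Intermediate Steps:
$X{\left(Z \right)} = - \frac{Z}{4}$
$S{\left(R,I \right)} = 2 - I$ ($S{\left(R,I \right)} = 2 - I 1 = 2 - I$)
$C = 3$ ($C = 2 - -1 = 2 + 1 = 3$)
$z{\left(n \right)} = \frac{3 n \left(-11 + n\right)}{4}$ ($z{\left(n \right)} = \left(n - \frac{n}{4}\right) \left(n - 11\right) = \frac{3 n}{4} \left(-11 + n\right) = \frac{3 n \left(-11 + n\right)}{4}$)
$z^{2}{\left(C \right)} = \left(\frac{3}{4} \cdot 3 \left(-11 + 3\right)\right)^{2} = \left(\frac{3}{4} \cdot 3 \left(-8\right)\right)^{2} = \left(-18\right)^{2} = 324$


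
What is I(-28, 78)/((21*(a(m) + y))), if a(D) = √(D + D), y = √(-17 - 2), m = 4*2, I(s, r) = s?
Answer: -16/105 + 4*I*√19/105 ≈ -0.15238 + 0.16605*I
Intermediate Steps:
m = 8
y = I*√19 (y = √(-19) = I*√19 ≈ 4.3589*I)
a(D) = √2*√D (a(D) = √(2*D) = √2*√D)
I(-28, 78)/((21*(a(m) + y))) = -28*1/(21*(√2*√8 + I*√19)) = -28*1/(21*(√2*(2*√2) + I*√19)) = -28*1/(21*(4 + I*√19)) = -28/(84 + 21*I*√19)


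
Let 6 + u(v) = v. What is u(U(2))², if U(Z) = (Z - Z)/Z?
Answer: 36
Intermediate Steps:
U(Z) = 0 (U(Z) = 0/Z = 0)
u(v) = -6 + v
u(U(2))² = (-6 + 0)² = (-6)² = 36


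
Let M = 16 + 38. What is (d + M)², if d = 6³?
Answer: 72900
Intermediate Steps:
d = 216
M = 54
(d + M)² = (216 + 54)² = 270² = 72900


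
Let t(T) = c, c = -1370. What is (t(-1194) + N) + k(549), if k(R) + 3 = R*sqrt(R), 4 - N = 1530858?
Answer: -1532227 + 1647*sqrt(61) ≈ -1.5194e+6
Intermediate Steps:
N = -1530854 (N = 4 - 1*1530858 = 4 - 1530858 = -1530854)
k(R) = -3 + R**(3/2) (k(R) = -3 + R*sqrt(R) = -3 + R**(3/2))
t(T) = -1370
(t(-1194) + N) + k(549) = (-1370 - 1530854) + (-3 + 549**(3/2)) = -1532224 + (-3 + 1647*sqrt(61)) = -1532227 + 1647*sqrt(61)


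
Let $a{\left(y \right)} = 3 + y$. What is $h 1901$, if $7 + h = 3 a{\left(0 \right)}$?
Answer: $3802$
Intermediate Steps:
$h = 2$ ($h = -7 + 3 \left(3 + 0\right) = -7 + 3 \cdot 3 = -7 + 9 = 2$)
$h 1901 = 2 \cdot 1901 = 3802$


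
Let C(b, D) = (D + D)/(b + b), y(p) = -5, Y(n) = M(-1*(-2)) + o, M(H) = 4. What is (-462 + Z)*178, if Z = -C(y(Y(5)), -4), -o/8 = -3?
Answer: -411892/5 ≈ -82378.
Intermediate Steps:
o = 24 (o = -8*(-3) = 24)
Y(n) = 28 (Y(n) = 4 + 24 = 28)
C(b, D) = D/b (C(b, D) = (2*D)/((2*b)) = (2*D)*(1/(2*b)) = D/b)
Z = -⅘ (Z = -(-4)/(-5) = -(-4)*(-1)/5 = -1*⅘ = -⅘ ≈ -0.80000)
(-462 + Z)*178 = (-462 - ⅘)*178 = -2314/5*178 = -411892/5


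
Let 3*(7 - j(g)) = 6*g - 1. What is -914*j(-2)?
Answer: -31076/3 ≈ -10359.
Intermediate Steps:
j(g) = 22/3 - 2*g (j(g) = 7 - (6*g - 1)/3 = 7 - (-1 + 6*g)/3 = 7 + (⅓ - 2*g) = 22/3 - 2*g)
-914*j(-2) = -914*(22/3 - 2*(-2)) = -914*(22/3 + 4) = -914*34/3 = -31076/3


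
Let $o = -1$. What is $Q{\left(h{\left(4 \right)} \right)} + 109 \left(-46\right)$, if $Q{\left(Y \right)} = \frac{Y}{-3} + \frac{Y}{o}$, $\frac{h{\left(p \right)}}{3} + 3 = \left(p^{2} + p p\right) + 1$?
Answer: $-5134$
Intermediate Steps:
$h{\left(p \right)} = -6 + 6 p^{2}$ ($h{\left(p \right)} = -9 + 3 \left(\left(p^{2} + p p\right) + 1\right) = -9 + 3 \left(\left(p^{2} + p^{2}\right) + 1\right) = -9 + 3 \left(2 p^{2} + 1\right) = -9 + 3 \left(1 + 2 p^{2}\right) = -9 + \left(3 + 6 p^{2}\right) = -6 + 6 p^{2}$)
$Q{\left(Y \right)} = - \frac{4 Y}{3}$ ($Q{\left(Y \right)} = \frac{Y}{-3} + \frac{Y}{-1} = Y \left(- \frac{1}{3}\right) + Y \left(-1\right) = - \frac{Y}{3} - Y = - \frac{4 Y}{3}$)
$Q{\left(h{\left(4 \right)} \right)} + 109 \left(-46\right) = - \frac{4 \left(-6 + 6 \cdot 4^{2}\right)}{3} + 109 \left(-46\right) = - \frac{4 \left(-6 + 6 \cdot 16\right)}{3} - 5014 = - \frac{4 \left(-6 + 96\right)}{3} - 5014 = \left(- \frac{4}{3}\right) 90 - 5014 = -120 - 5014 = -5134$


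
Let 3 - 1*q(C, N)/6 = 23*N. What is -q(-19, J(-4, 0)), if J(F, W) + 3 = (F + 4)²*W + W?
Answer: -432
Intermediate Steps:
J(F, W) = -3 + W + W*(4 + F)² (J(F, W) = -3 + ((F + 4)²*W + W) = -3 + ((4 + F)²*W + W) = -3 + (W*(4 + F)² + W) = -3 + (W + W*(4 + F)²) = -3 + W + W*(4 + F)²)
q(C, N) = 18 - 138*N
-q(-19, J(-4, 0)) = -(18 - 138*(-3 + 0 + 0*(4 - 4)²)) = -(18 - 138*(-3 + 0 + 0*0²)) = -(18 - 138*(-3 + 0 + 0*0)) = -(18 - 138*(-3 + 0 + 0)) = -(18 - 138*(-3)) = -(18 + 414) = -1*432 = -432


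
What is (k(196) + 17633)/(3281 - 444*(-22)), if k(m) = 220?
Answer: 17853/13049 ≈ 1.3682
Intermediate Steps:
(k(196) + 17633)/(3281 - 444*(-22)) = (220 + 17633)/(3281 - 444*(-22)) = 17853/(3281 + 9768) = 17853/13049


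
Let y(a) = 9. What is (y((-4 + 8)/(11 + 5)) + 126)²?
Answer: 18225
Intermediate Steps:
(y((-4 + 8)/(11 + 5)) + 126)² = (9 + 126)² = 135² = 18225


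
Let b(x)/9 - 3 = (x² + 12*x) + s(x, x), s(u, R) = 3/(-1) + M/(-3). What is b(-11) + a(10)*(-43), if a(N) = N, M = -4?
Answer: -517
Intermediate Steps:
s(u, R) = -5/3 (s(u, R) = 3/(-1) - 4/(-3) = 3*(-1) - 4*(-⅓) = -3 + 4/3 = -5/3)
b(x) = 12 + 9*x² + 108*x (b(x) = 27 + 9*((x² + 12*x) - 5/3) = 27 + 9*(-5/3 + x² + 12*x) = 27 + (-15 + 9*x² + 108*x) = 12 + 9*x² + 108*x)
b(-11) + a(10)*(-43) = (12 + 9*(-11)² + 108*(-11)) + 10*(-43) = (12 + 9*121 - 1188) - 430 = (12 + 1089 - 1188) - 430 = -87 - 430 = -517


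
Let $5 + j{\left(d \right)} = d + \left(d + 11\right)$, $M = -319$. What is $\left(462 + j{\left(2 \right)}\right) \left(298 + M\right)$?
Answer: $-9912$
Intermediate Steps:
$j{\left(d \right)} = 6 + 2 d$ ($j{\left(d \right)} = -5 + \left(d + \left(d + 11\right)\right) = -5 + \left(d + \left(11 + d\right)\right) = -5 + \left(11 + 2 d\right) = 6 + 2 d$)
$\left(462 + j{\left(2 \right)}\right) \left(298 + M\right) = \left(462 + \left(6 + 2 \cdot 2\right)\right) \left(298 - 319\right) = \left(462 + \left(6 + 4\right)\right) \left(-21\right) = \left(462 + 10\right) \left(-21\right) = 472 \left(-21\right) = -9912$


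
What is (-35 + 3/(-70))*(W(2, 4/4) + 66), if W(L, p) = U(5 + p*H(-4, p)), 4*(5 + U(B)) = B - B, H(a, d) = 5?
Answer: -149633/70 ≈ -2137.6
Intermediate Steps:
U(B) = -5 (U(B) = -5 + (B - B)/4 = -5 + (¼)*0 = -5 + 0 = -5)
W(L, p) = -5
(-35 + 3/(-70))*(W(2, 4/4) + 66) = (-35 + 3/(-70))*(-5 + 66) = (-35 + 3*(-1/70))*61 = (-35 - 3/70)*61 = -2453/70*61 = -149633/70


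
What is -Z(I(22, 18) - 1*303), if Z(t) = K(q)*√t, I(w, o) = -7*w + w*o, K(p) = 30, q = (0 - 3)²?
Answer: -30*I*√61 ≈ -234.31*I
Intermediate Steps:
q = 9 (q = (-3)² = 9)
I(w, o) = -7*w + o*w
Z(t) = 30*√t
-Z(I(22, 18) - 1*303) = -30*√(22*(-7 + 18) - 1*303) = -30*√(22*11 - 303) = -30*√(242 - 303) = -30*√(-61) = -30*I*√61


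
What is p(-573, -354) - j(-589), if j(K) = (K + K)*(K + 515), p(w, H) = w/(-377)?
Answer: -32863271/377 ≈ -87171.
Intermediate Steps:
p(w, H) = -w/377 (p(w, H) = w*(-1/377) = -w/377)
j(K) = 2*K*(515 + K) (j(K) = (2*K)*(515 + K) = 2*K*(515 + K))
p(-573, -354) - j(-589) = -1/377*(-573) - 2*(-589)*(515 - 589) = 573/377 - 2*(-589)*(-74) = 573/377 - 1*87172 = 573/377 - 87172 = -32863271/377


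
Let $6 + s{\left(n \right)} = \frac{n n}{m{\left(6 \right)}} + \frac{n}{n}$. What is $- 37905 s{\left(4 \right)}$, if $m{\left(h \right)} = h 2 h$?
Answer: $\frac{543305}{3} \approx 1.811 \cdot 10^{5}$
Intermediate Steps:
$m{\left(h \right)} = 2 h^{2}$ ($m{\left(h \right)} = 2 h h = 2 h^{2}$)
$s{\left(n \right)} = -5 + \frac{n^{2}}{72}$ ($s{\left(n \right)} = -6 + \left(\frac{n n}{2 \cdot 6^{2}} + \frac{n}{n}\right) = -6 + \left(\frac{n^{2}}{2 \cdot 36} + 1\right) = -6 + \left(\frac{n^{2}}{72} + 1\right) = -6 + \left(1 + \frac{n^{2}}{72}\right) = -5 + \frac{n^{2}}{72}$)
$- 37905 s{\left(4 \right)} = - 37905 \left(-5 + \frac{4^{2}}{72}\right) = - 37905 \left(-5 + \frac{1}{72} \cdot 16\right) = - 37905 \left(-5 + \frac{2}{9}\right) = \left(-37905\right) \left(- \frac{43}{9}\right) = \frac{543305}{3}$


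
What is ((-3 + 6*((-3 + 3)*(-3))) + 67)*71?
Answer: 4544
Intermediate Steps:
((-3 + 6*((-3 + 3)*(-3))) + 67)*71 = ((-3 + 6*(0*(-3))) + 67)*71 = ((-3 + 6*0) + 67)*71 = ((-3 + 0) + 67)*71 = (-3 + 67)*71 = 64*71 = 4544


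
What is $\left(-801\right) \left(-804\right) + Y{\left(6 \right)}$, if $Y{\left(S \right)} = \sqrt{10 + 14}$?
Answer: $644004 + 2 \sqrt{6} \approx 6.4401 \cdot 10^{5}$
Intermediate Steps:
$Y{\left(S \right)} = 2 \sqrt{6}$ ($Y{\left(S \right)} = \sqrt{24} = 2 \sqrt{6}$)
$\left(-801\right) \left(-804\right) + Y{\left(6 \right)} = \left(-801\right) \left(-804\right) + 2 \sqrt{6} = 644004 + 2 \sqrt{6}$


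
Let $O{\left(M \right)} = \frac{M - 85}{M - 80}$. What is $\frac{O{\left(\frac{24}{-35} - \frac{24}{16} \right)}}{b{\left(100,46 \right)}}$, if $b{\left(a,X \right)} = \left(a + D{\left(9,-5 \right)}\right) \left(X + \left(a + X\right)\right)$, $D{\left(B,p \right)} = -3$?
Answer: $\frac{6103}{107143872} \approx 5.6961 \cdot 10^{-5}$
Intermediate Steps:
$O{\left(M \right)} = \frac{-85 + M}{-80 + M}$
$b{\left(a,X \right)} = \left(-3 + a\right) \left(a + 2 X\right)$ ($b{\left(a,X \right)} = \left(a - 3\right) \left(X + \left(a + X\right)\right) = \left(-3 + a\right) \left(X + \left(X + a\right)\right) = \left(-3 + a\right) \left(a + 2 X\right)$)
$\frac{O{\left(\frac{24}{-35} - \frac{24}{16} \right)}}{b{\left(100,46 \right)}} = \frac{\frac{1}{-80 + \left(\frac{24}{-35} - \frac{24}{16}\right)} \left(-85 + \left(\frac{24}{-35} - \frac{24}{16}\right)\right)}{100^{2} - 276 - 300 + 2 \cdot 46 \cdot 100} = \frac{\frac{1}{-80 + \left(24 \left(- \frac{1}{35}\right) - \frac{3}{2}\right)} \left(-85 + \left(24 \left(- \frac{1}{35}\right) - \frac{3}{2}\right)\right)}{10000 - 276 - 300 + 9200} = \frac{\frac{1}{-80 - \frac{153}{70}} \left(-85 - \frac{153}{70}\right)}{18624} = \frac{-85 - \frac{153}{70}}{-80 - \frac{153}{70}} \cdot \frac{1}{18624} = \frac{1}{- \frac{5753}{70}} \left(- \frac{6103}{70}\right) \frac{1}{18624} = \left(- \frac{70}{5753}\right) \left(- \frac{6103}{70}\right) \frac{1}{18624} = \frac{6103}{5753} \cdot \frac{1}{18624} = \frac{6103}{107143872}$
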